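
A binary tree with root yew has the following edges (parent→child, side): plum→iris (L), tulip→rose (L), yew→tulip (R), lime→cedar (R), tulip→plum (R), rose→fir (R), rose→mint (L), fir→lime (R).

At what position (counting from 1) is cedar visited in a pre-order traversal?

Pre-order visits the node, then its left subtree, then its right subtree.
Visit yew.
At yew: no left child.
At yew: go right to tulip.
  Visit tulip.
  At tulip: go left to rose.
    Visit rose.
    At rose: go left to mint.
      mint is a leaf — visit mint.
    At rose: go right to fir.
      Visit fir.
      At fir: no left child.
      At fir: go right to lime.
        Visit lime.
        At lime: no left child.
        At lime: go right to cedar.
          cedar is a leaf — visit cedar.
  At tulip: go right to plum.
    Visit plum.
    At plum: go left to iris.
      iris is a leaf — visit iris.
    At plum: no right child.
Full pre-order sequence: yew, tulip, rose, mint, fir, lime, cedar, plum, iris.

7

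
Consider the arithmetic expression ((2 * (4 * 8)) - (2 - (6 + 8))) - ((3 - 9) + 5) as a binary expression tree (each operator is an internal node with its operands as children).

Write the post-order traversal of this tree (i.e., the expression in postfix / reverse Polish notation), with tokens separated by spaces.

2 4 8 * * 2 6 8 + - - 3 9 - 5 + -

Post-order on an expression tree gives postfix notation: for each operator, emit left operand, right operand, then the operator.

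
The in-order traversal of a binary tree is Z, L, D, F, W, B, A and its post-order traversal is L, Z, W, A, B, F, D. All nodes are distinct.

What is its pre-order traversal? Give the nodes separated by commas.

The last element of post-order is the root; it splits in-order into left and right subtrees.
Root D: left subtree has 2 nodes {Z, L}, right has 4 {F, W, B, A}.
  Root Z: left subtree has 0 nodes { }, right has 1 {L}.
  Root F: left subtree has 0 nodes { }, right has 3 {W, B, A}.
    Root B: left subtree has 1 node {W}, right has 1 {A}.

D, Z, L, F, B, W, A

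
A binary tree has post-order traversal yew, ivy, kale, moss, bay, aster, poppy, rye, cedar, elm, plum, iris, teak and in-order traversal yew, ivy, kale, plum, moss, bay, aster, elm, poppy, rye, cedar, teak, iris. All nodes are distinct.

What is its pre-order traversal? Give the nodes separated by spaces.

teak plum kale ivy yew elm aster bay moss cedar rye poppy iris

The last element of post-order is the root; it splits in-order into left and right subtrees.
Root teak: left subtree has 11 nodes {yew, ivy, kale, plum, moss, bay, aster, elm, poppy, rye, cedar}, right has 1 {iris}.
  Root plum: left subtree has 3 nodes {yew, ivy, kale}, right has 7 {moss, bay, aster, elm, poppy, rye, cedar}.
    Root kale: left subtree has 2 nodes {yew, ivy}, right has 0 { }.
      Root ivy: left subtree has 1 node {yew}, right has 0 { }.
    Root elm: left subtree has 3 nodes {moss, bay, aster}, right has 3 {poppy, rye, cedar}.
      Root aster: left subtree has 2 nodes {moss, bay}, right has 0 { }.
        Root bay: left subtree has 1 node {moss}, right has 0 { }.
      Root cedar: left subtree has 2 nodes {poppy, rye}, right has 0 { }.
        Root rye: left subtree has 1 node {poppy}, right has 0 { }.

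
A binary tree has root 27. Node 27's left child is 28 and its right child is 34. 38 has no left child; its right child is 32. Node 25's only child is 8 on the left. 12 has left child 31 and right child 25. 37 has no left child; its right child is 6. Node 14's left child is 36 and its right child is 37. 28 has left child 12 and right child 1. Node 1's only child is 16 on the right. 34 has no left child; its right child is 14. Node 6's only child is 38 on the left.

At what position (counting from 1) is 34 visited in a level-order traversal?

3

Level-order visits nodes level by level from the root, left to right within each level.
Level 0: 27
Level 1: 28, 34
Level 2: 12, 1, 14
Level 3: 31, 25, 16, 36, 37
Level 4: 8, 6
Level 5: 38
Level 6: 32
Full level-order sequence: 27, 28, 34, 12, 1, 14, 31, 25, 16, 36, 37, 8, 6, 38, 32.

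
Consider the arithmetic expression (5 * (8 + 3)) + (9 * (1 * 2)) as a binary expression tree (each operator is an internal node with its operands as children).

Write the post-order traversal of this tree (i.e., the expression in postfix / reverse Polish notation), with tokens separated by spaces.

5 8 3 + * 9 1 2 * * +

Post-order on an expression tree gives postfix notation: for each operator, emit left operand, right operand, then the operator.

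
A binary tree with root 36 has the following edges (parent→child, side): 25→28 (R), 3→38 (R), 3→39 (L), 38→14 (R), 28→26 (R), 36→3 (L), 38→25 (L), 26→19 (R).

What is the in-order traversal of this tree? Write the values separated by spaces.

In-order visits the left subtree, then the node, then the right subtree.
At 36: go left to 3.
  At 3: go left to 39.
    39 is a leaf — visit 39.
  Visit 3.
  At 3: go right to 38.
    At 38: go left to 25.
      At 25: no left child.
      Visit 25.
      At 25: go right to 28.
        At 28: no left child.
        Visit 28.
        At 28: go right to 26.
          At 26: no left child.
          Visit 26.
          At 26: go right to 19.
            19 is a leaf — visit 19.
    Visit 38.
    At 38: go right to 14.
      14 is a leaf — visit 14.
Visit 36.
At 36: no right child.

39 3 25 28 26 19 38 14 36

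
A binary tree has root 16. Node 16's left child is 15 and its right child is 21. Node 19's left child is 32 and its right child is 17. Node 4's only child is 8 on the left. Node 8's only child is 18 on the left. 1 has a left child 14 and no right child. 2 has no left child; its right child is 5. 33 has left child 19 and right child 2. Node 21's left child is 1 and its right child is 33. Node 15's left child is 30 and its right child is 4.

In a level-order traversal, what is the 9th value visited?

Level-order visits nodes level by level from the root, left to right within each level.
Level 0: 16
Level 1: 15, 21
Level 2: 30, 4, 1, 33
Level 3: 8, 14, 19, 2
Level 4: 18, 32, 17, 5
Full level-order sequence: 16, 15, 21, 30, 4, 1, 33, 8, 14, 19, 2, 18, 32, 17, 5.

14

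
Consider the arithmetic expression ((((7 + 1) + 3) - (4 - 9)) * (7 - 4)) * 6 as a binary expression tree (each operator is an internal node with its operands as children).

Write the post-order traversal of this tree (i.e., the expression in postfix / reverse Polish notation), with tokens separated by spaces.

Post-order on an expression tree gives postfix notation: for each operator, emit left operand, right operand, then the operator.

7 1 + 3 + 4 9 - - 7 4 - * 6 *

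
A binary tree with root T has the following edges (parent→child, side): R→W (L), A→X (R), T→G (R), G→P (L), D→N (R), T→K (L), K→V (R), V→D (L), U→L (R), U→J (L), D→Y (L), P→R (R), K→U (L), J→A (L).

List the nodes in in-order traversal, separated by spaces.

In-order visits the left subtree, then the node, then the right subtree.
At T: go left to K.
  At K: go left to U.
    At U: go left to J.
      At J: go left to A.
        At A: no left child.
        Visit A.
        At A: go right to X.
          X is a leaf — visit X.
      Visit J.
      At J: no right child.
    Visit U.
    At U: go right to L.
      L is a leaf — visit L.
  Visit K.
  At K: go right to V.
    At V: go left to D.
      At D: go left to Y.
        Y is a leaf — visit Y.
      Visit D.
      At D: go right to N.
        N is a leaf — visit N.
    Visit V.
    At V: no right child.
Visit T.
At T: go right to G.
  At G: go left to P.
    At P: no left child.
    Visit P.
    At P: go right to R.
      At R: go left to W.
        W is a leaf — visit W.
      Visit R.
      At R: no right child.
  Visit G.
  At G: no right child.

A X J U L K Y D N V T P W R G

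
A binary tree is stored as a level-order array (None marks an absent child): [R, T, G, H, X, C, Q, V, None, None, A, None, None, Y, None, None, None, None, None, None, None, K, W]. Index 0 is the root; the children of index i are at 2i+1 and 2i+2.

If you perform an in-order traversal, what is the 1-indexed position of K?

In-order visits the left subtree, then the node, then the right subtree.
At R: go left to T.
  At T: go left to H.
    At H: go left to V.
      V is a leaf — visit V.
    Visit H.
    At H: no right child.
  Visit T.
  At T: go right to X.
    At X: no left child.
    Visit X.
    At X: go right to A.
      At A: go left to K.
        K is a leaf — visit K.
      Visit A.
      At A: go right to W.
        W is a leaf — visit W.
Visit R.
At R: go right to G.
  At G: go left to C.
    C is a leaf — visit C.
  Visit G.
  At G: go right to Q.
    At Q: go left to Y.
      Y is a leaf — visit Y.
    Visit Q.
    At Q: no right child.
Full in-order sequence: V, H, T, X, K, A, W, R, C, G, Y, Q.

5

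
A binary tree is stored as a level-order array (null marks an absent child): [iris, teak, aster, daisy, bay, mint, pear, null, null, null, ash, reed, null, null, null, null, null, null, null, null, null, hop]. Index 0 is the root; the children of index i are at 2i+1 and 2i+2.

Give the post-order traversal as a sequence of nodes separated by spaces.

daisy hop ash bay teak reed mint pear aster iris

Post-order visits the left subtree, then the right subtree, then the node.
At iris: go left to teak.
  At teak: go left to daisy.
    daisy is a leaf — visit daisy.
  At teak: go right to bay.
    At bay: no left child.
    At bay: go right to ash.
      At ash: go left to hop.
        hop is a leaf — visit hop.
      At ash: no right child.
      Visit ash.
    Visit bay.
  Visit teak.
At iris: go right to aster.
  At aster: go left to mint.
    At mint: go left to reed.
      reed is a leaf — visit reed.
    At mint: no right child.
    Visit mint.
  At aster: go right to pear.
    pear is a leaf — visit pear.
  Visit aster.
Visit iris.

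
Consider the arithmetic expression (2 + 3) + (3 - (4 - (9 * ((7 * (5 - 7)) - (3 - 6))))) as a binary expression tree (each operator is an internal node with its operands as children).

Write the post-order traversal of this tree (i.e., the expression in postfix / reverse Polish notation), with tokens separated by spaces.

Post-order on an expression tree gives postfix notation: for each operator, emit left operand, right operand, then the operator.

2 3 + 3 4 9 7 5 7 - * 3 6 - - * - - +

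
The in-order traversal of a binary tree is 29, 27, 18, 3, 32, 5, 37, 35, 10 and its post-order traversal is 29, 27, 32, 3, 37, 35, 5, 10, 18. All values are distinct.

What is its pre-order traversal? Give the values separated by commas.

18, 27, 29, 10, 5, 3, 32, 35, 37

The last element of post-order is the root; it splits in-order into left and right subtrees.
Root 18: left subtree has 2 nodes {29, 27}, right has 6 {3, 32, 5, 37, 35, 10}.
  Root 27: left subtree has 1 node {29}, right has 0 { }.
  Root 10: left subtree has 5 nodes {3, 32, 5, 37, 35}, right has 0 { }.
    Root 5: left subtree has 2 nodes {3, 32}, right has 2 {37, 35}.
      Root 3: left subtree has 0 nodes { }, right has 1 {32}.
      Root 35: left subtree has 1 node {37}, right has 0 { }.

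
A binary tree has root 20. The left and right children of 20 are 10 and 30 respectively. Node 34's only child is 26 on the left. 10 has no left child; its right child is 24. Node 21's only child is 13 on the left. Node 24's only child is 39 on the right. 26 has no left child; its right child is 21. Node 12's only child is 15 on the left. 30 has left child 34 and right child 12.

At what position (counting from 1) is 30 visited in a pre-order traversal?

Pre-order visits the node, then its left subtree, then its right subtree.
Visit 20.
At 20: go left to 10.
  Visit 10.
  At 10: no left child.
  At 10: go right to 24.
    Visit 24.
    At 24: no left child.
    At 24: go right to 39.
      39 is a leaf — visit 39.
At 20: go right to 30.
  Visit 30.
  At 30: go left to 34.
    Visit 34.
    At 34: go left to 26.
      Visit 26.
      At 26: no left child.
      At 26: go right to 21.
        Visit 21.
        At 21: go left to 13.
          13 is a leaf — visit 13.
        At 21: no right child.
    At 34: no right child.
  At 30: go right to 12.
    Visit 12.
    At 12: go left to 15.
      15 is a leaf — visit 15.
    At 12: no right child.
Full pre-order sequence: 20, 10, 24, 39, 30, 34, 26, 21, 13, 12, 15.

5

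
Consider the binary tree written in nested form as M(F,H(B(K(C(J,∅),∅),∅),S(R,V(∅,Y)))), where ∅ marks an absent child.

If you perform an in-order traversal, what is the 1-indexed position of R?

In-order visits the left subtree, then the node, then the right subtree.
At M: go left to F.
  F is a leaf — visit F.
Visit M.
At M: go right to H.
  At H: go left to B.
    At B: go left to K.
      At K: go left to C.
        At C: go left to J.
          J is a leaf — visit J.
        Visit C.
        At C: no right child.
      Visit K.
      At K: no right child.
    Visit B.
    At B: no right child.
  Visit H.
  At H: go right to S.
    At S: go left to R.
      R is a leaf — visit R.
    Visit S.
    At S: go right to V.
      At V: no left child.
      Visit V.
      At V: go right to Y.
        Y is a leaf — visit Y.
Full in-order sequence: F, M, J, C, K, B, H, R, S, V, Y.

8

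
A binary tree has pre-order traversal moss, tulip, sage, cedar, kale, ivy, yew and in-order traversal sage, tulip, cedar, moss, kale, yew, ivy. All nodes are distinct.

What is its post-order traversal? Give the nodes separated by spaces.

sage cedar tulip yew ivy kale moss

The first element of pre-order is the root; it splits in-order into left and right subtrees.
Root moss: left subtree has 3 nodes {sage, tulip, cedar}, right has 3 {kale, yew, ivy}.
  Root tulip: left subtree has 1 node {sage}, right has 1 {cedar}.
  Root kale: left subtree has 0 nodes { }, right has 2 {yew, ivy}.
    Root ivy: left subtree has 1 node {yew}, right has 0 { }.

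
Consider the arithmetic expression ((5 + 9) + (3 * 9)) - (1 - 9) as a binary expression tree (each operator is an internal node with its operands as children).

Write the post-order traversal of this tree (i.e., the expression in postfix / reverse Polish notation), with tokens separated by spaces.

5 9 + 3 9 * + 1 9 - -

Post-order on an expression tree gives postfix notation: for each operator, emit left operand, right operand, then the operator.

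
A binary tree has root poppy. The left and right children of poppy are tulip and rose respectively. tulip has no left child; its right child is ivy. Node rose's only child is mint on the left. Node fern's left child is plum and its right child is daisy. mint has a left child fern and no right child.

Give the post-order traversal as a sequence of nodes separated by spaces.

Post-order visits the left subtree, then the right subtree, then the node.
At poppy: go left to tulip.
  At tulip: no left child.
  At tulip: go right to ivy.
    ivy is a leaf — visit ivy.
  Visit tulip.
At poppy: go right to rose.
  At rose: go left to mint.
    At mint: go left to fern.
      At fern: go left to plum.
        plum is a leaf — visit plum.
      At fern: go right to daisy.
        daisy is a leaf — visit daisy.
      Visit fern.
    At mint: no right child.
    Visit mint.
  At rose: no right child.
  Visit rose.
Visit poppy.

ivy tulip plum daisy fern mint rose poppy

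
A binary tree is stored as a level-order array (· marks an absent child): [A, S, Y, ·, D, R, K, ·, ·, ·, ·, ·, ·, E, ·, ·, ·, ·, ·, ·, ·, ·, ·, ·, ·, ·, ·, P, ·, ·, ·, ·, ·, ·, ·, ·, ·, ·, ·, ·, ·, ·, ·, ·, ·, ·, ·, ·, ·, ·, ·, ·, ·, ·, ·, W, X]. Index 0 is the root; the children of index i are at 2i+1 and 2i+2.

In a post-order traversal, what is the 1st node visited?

Post-order visits the left subtree, then the right subtree, then the node.
At A: go left to S.
  At S: no left child.
  At S: go right to D.
    D is a leaf — visit D.
  Visit S.
At A: go right to Y.
  At Y: go left to R.
    R is a leaf — visit R.
  At Y: go right to K.
    At K: go left to E.
      At E: go left to P.
        At P: go left to W.
          W is a leaf — visit W.
        At P: go right to X.
          X is a leaf — visit X.
        Visit P.
      At E: no right child.
      Visit E.
    At K: no right child.
    Visit K.
  Visit Y.
Visit A.
Full post-order sequence: D, S, R, W, X, P, E, K, Y, A.

D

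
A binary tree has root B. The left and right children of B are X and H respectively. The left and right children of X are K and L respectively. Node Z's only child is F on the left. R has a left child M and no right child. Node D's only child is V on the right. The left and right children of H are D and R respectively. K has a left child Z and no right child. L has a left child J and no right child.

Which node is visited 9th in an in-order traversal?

V

In-order visits the left subtree, then the node, then the right subtree.
At B: go left to X.
  At X: go left to K.
    At K: go left to Z.
      At Z: go left to F.
        F is a leaf — visit F.
      Visit Z.
      At Z: no right child.
    Visit K.
    At K: no right child.
  Visit X.
  At X: go right to L.
    At L: go left to J.
      J is a leaf — visit J.
    Visit L.
    At L: no right child.
Visit B.
At B: go right to H.
  At H: go left to D.
    At D: no left child.
    Visit D.
    At D: go right to V.
      V is a leaf — visit V.
  Visit H.
  At H: go right to R.
    At R: go left to M.
      M is a leaf — visit M.
    Visit R.
    At R: no right child.
Full in-order sequence: F, Z, K, X, J, L, B, D, V, H, M, R.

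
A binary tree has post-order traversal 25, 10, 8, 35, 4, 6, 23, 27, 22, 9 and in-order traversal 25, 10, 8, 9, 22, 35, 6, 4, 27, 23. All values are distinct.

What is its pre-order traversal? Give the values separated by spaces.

9 8 10 25 22 27 6 35 4 23

The last element of post-order is the root; it splits in-order into left and right subtrees.
Root 9: left subtree has 3 nodes {25, 10, 8}, right has 6 {22, 35, 6, 4, 27, 23}.
  Root 8: left subtree has 2 nodes {25, 10}, right has 0 { }.
    Root 10: left subtree has 1 node {25}, right has 0 { }.
  Root 22: left subtree has 0 nodes { }, right has 5 {35, 6, 4, 27, 23}.
    Root 27: left subtree has 3 nodes {35, 6, 4}, right has 1 {23}.
      Root 6: left subtree has 1 node {35}, right has 1 {4}.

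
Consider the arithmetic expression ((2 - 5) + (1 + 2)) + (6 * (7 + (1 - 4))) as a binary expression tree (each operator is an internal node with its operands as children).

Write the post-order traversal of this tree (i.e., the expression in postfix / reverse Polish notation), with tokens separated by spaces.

2 5 - 1 2 + + 6 7 1 4 - + * +

Post-order on an expression tree gives postfix notation: for each operator, emit left operand, right operand, then the operator.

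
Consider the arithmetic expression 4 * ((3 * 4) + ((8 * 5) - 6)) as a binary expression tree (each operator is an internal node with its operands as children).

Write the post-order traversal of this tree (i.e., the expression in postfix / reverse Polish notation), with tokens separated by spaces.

4 3 4 * 8 5 * 6 - + *

Post-order on an expression tree gives postfix notation: for each operator, emit left operand, right operand, then the operator.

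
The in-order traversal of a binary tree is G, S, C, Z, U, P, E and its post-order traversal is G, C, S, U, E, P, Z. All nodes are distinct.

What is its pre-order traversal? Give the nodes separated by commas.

The last element of post-order is the root; it splits in-order into left and right subtrees.
Root Z: left subtree has 3 nodes {G, S, C}, right has 3 {U, P, E}.
  Root S: left subtree has 1 node {G}, right has 1 {C}.
  Root P: left subtree has 1 node {U}, right has 1 {E}.

Z, S, G, C, P, U, E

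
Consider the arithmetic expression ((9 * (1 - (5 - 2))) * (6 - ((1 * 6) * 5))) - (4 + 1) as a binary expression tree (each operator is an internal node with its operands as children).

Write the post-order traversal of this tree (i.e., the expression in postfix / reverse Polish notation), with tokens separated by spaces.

9 1 5 2 - - * 6 1 6 * 5 * - * 4 1 + -

Post-order on an expression tree gives postfix notation: for each operator, emit left operand, right operand, then the operator.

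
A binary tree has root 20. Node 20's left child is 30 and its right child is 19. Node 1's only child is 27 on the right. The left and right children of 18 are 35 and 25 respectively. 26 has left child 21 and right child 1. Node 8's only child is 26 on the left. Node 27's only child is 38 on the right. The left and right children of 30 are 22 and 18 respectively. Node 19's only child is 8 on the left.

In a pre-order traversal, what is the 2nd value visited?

30

Pre-order visits the node, then its left subtree, then its right subtree.
Visit 20.
At 20: go left to 30.
  Visit 30.
  At 30: go left to 22.
    22 is a leaf — visit 22.
  At 30: go right to 18.
    Visit 18.
    At 18: go left to 35.
      35 is a leaf — visit 35.
    At 18: go right to 25.
      25 is a leaf — visit 25.
At 20: go right to 19.
  Visit 19.
  At 19: go left to 8.
    Visit 8.
    At 8: go left to 26.
      Visit 26.
      At 26: go left to 21.
        21 is a leaf — visit 21.
      At 26: go right to 1.
        Visit 1.
        At 1: no left child.
        At 1: go right to 27.
          Visit 27.
          At 27: no left child.
          At 27: go right to 38.
            38 is a leaf — visit 38.
    At 8: no right child.
  At 19: no right child.
Full pre-order sequence: 20, 30, 22, 18, 35, 25, 19, 8, 26, 21, 1, 27, 38.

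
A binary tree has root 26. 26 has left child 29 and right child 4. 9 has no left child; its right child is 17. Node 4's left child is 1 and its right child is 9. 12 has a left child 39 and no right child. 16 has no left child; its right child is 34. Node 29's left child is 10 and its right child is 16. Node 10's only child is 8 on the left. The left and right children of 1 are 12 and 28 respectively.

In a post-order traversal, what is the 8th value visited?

28

Post-order visits the left subtree, then the right subtree, then the node.
At 26: go left to 29.
  At 29: go left to 10.
    At 10: go left to 8.
      8 is a leaf — visit 8.
    At 10: no right child.
    Visit 10.
  At 29: go right to 16.
    At 16: no left child.
    At 16: go right to 34.
      34 is a leaf — visit 34.
    Visit 16.
  Visit 29.
At 26: go right to 4.
  At 4: go left to 1.
    At 1: go left to 12.
      At 12: go left to 39.
        39 is a leaf — visit 39.
      At 12: no right child.
      Visit 12.
    At 1: go right to 28.
      28 is a leaf — visit 28.
    Visit 1.
  At 4: go right to 9.
    At 9: no left child.
    At 9: go right to 17.
      17 is a leaf — visit 17.
    Visit 9.
  Visit 4.
Visit 26.
Full post-order sequence: 8, 10, 34, 16, 29, 39, 12, 28, 1, 17, 9, 4, 26.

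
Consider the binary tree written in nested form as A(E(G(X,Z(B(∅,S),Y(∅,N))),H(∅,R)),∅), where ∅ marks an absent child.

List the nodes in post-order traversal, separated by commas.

X, S, B, N, Y, Z, G, R, H, E, A

Post-order visits the left subtree, then the right subtree, then the node.
At A: go left to E.
  At E: go left to G.
    At G: go left to X.
      X is a leaf — visit X.
    At G: go right to Z.
      At Z: go left to B.
        At B: no left child.
        At B: go right to S.
          S is a leaf — visit S.
        Visit B.
      At Z: go right to Y.
        At Y: no left child.
        At Y: go right to N.
          N is a leaf — visit N.
        Visit Y.
      Visit Z.
    Visit G.
  At E: go right to H.
    At H: no left child.
    At H: go right to R.
      R is a leaf — visit R.
    Visit H.
  Visit E.
At A: no right child.
Visit A.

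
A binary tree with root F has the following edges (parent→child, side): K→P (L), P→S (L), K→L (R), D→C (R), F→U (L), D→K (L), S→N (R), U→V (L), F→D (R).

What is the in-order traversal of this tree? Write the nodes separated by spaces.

V U F S N P K L D C

In-order visits the left subtree, then the node, then the right subtree.
At F: go left to U.
  At U: go left to V.
    V is a leaf — visit V.
  Visit U.
  At U: no right child.
Visit F.
At F: go right to D.
  At D: go left to K.
    At K: go left to P.
      At P: go left to S.
        At S: no left child.
        Visit S.
        At S: go right to N.
          N is a leaf — visit N.
      Visit P.
      At P: no right child.
    Visit K.
    At K: go right to L.
      L is a leaf — visit L.
  Visit D.
  At D: go right to C.
    C is a leaf — visit C.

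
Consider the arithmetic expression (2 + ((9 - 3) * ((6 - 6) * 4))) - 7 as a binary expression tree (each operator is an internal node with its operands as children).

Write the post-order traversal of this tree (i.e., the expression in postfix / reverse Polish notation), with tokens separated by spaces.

2 9 3 - 6 6 - 4 * * + 7 -

Post-order on an expression tree gives postfix notation: for each operator, emit left operand, right operand, then the operator.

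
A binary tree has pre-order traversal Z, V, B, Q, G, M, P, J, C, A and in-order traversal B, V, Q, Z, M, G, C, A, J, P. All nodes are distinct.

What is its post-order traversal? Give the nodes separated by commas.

The first element of pre-order is the root; it splits in-order into left and right subtrees.
Root Z: left subtree has 3 nodes {B, V, Q}, right has 6 {M, G, C, A, J, P}.
  Root V: left subtree has 1 node {B}, right has 1 {Q}.
  Root G: left subtree has 1 node {M}, right has 4 {C, A, J, P}.
    Root P: left subtree has 3 nodes {C, A, J}, right has 0 { }.
      Root J: left subtree has 2 nodes {C, A}, right has 0 { }.
        Root C: left subtree has 0 nodes { }, right has 1 {A}.

B, Q, V, M, A, C, J, P, G, Z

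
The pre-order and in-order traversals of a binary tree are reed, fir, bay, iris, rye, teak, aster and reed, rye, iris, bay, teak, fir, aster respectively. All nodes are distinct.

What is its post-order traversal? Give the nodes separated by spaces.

The first element of pre-order is the root; it splits in-order into left and right subtrees.
Root reed: left subtree has 0 nodes { }, right has 6 {rye, iris, bay, teak, fir, aster}.
  Root fir: left subtree has 4 nodes {rye, iris, bay, teak}, right has 1 {aster}.
    Root bay: left subtree has 2 nodes {rye, iris}, right has 1 {teak}.
      Root iris: left subtree has 1 node {rye}, right has 0 { }.

rye iris teak bay aster fir reed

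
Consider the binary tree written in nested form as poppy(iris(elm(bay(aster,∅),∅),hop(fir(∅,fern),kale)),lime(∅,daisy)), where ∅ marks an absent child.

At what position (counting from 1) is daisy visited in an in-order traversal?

In-order visits the left subtree, then the node, then the right subtree.
At poppy: go left to iris.
  At iris: go left to elm.
    At elm: go left to bay.
      At bay: go left to aster.
        aster is a leaf — visit aster.
      Visit bay.
      At bay: no right child.
    Visit elm.
    At elm: no right child.
  Visit iris.
  At iris: go right to hop.
    At hop: go left to fir.
      At fir: no left child.
      Visit fir.
      At fir: go right to fern.
        fern is a leaf — visit fern.
    Visit hop.
    At hop: go right to kale.
      kale is a leaf — visit kale.
Visit poppy.
At poppy: go right to lime.
  At lime: no left child.
  Visit lime.
  At lime: go right to daisy.
    daisy is a leaf — visit daisy.
Full in-order sequence: aster, bay, elm, iris, fir, fern, hop, kale, poppy, lime, daisy.

11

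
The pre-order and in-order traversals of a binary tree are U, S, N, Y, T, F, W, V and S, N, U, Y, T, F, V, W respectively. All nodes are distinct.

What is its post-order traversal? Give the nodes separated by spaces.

The first element of pre-order is the root; it splits in-order into left and right subtrees.
Root U: left subtree has 2 nodes {S, N}, right has 5 {Y, T, F, V, W}.
  Root S: left subtree has 0 nodes { }, right has 1 {N}.
  Root Y: left subtree has 0 nodes { }, right has 4 {T, F, V, W}.
    Root T: left subtree has 0 nodes { }, right has 3 {F, V, W}.
      Root F: left subtree has 0 nodes { }, right has 2 {V, W}.
        Root W: left subtree has 1 node {V}, right has 0 { }.

N S V W F T Y U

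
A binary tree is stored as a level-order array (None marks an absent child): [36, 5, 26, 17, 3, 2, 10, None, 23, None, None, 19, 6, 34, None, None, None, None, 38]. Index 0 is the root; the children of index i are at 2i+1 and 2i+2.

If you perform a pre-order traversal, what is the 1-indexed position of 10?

11

Pre-order visits the node, then its left subtree, then its right subtree.
Visit 36.
At 36: go left to 5.
  Visit 5.
  At 5: go left to 17.
    Visit 17.
    At 17: no left child.
    At 17: go right to 23.
      Visit 23.
      At 23: no left child.
      At 23: go right to 38.
        38 is a leaf — visit 38.
  At 5: go right to 3.
    3 is a leaf — visit 3.
At 36: go right to 26.
  Visit 26.
  At 26: go left to 2.
    Visit 2.
    At 2: go left to 19.
      19 is a leaf — visit 19.
    At 2: go right to 6.
      6 is a leaf — visit 6.
  At 26: go right to 10.
    Visit 10.
    At 10: go left to 34.
      34 is a leaf — visit 34.
    At 10: no right child.
Full pre-order sequence: 36, 5, 17, 23, 38, 3, 26, 2, 19, 6, 10, 34.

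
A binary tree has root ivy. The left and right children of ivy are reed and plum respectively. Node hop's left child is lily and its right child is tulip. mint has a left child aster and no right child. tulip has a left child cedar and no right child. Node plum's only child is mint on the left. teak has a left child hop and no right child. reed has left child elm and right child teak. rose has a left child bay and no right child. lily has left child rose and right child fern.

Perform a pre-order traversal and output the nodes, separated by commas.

Pre-order visits the node, then its left subtree, then its right subtree.
Visit ivy.
At ivy: go left to reed.
  Visit reed.
  At reed: go left to elm.
    elm is a leaf — visit elm.
  At reed: go right to teak.
    Visit teak.
    At teak: go left to hop.
      Visit hop.
      At hop: go left to lily.
        Visit lily.
        At lily: go left to rose.
          Visit rose.
          At rose: go left to bay.
            bay is a leaf — visit bay.
          At rose: no right child.
        At lily: go right to fern.
          fern is a leaf — visit fern.
      At hop: go right to tulip.
        Visit tulip.
        At tulip: go left to cedar.
          cedar is a leaf — visit cedar.
        At tulip: no right child.
    At teak: no right child.
At ivy: go right to plum.
  Visit plum.
  At plum: go left to mint.
    Visit mint.
    At mint: go left to aster.
      aster is a leaf — visit aster.
    At mint: no right child.
  At plum: no right child.

ivy, reed, elm, teak, hop, lily, rose, bay, fern, tulip, cedar, plum, mint, aster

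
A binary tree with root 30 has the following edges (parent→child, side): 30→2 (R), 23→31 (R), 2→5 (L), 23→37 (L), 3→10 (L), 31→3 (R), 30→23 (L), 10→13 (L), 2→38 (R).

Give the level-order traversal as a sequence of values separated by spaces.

Level-order visits nodes level by level from the root, left to right within each level.
Level 0: 30
Level 1: 23, 2
Level 2: 37, 31, 5, 38
Level 3: 3
Level 4: 10
Level 5: 13

30 23 2 37 31 5 38 3 10 13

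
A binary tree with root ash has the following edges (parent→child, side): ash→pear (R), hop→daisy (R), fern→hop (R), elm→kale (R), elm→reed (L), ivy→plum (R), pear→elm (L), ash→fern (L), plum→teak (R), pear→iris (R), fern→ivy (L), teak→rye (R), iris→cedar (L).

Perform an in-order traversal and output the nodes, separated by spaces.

In-order visits the left subtree, then the node, then the right subtree.
At ash: go left to fern.
  At fern: go left to ivy.
    At ivy: no left child.
    Visit ivy.
    At ivy: go right to plum.
      At plum: no left child.
      Visit plum.
      At plum: go right to teak.
        At teak: no left child.
        Visit teak.
        At teak: go right to rye.
          rye is a leaf — visit rye.
  Visit fern.
  At fern: go right to hop.
    At hop: no left child.
    Visit hop.
    At hop: go right to daisy.
      daisy is a leaf — visit daisy.
Visit ash.
At ash: go right to pear.
  At pear: go left to elm.
    At elm: go left to reed.
      reed is a leaf — visit reed.
    Visit elm.
    At elm: go right to kale.
      kale is a leaf — visit kale.
  Visit pear.
  At pear: go right to iris.
    At iris: go left to cedar.
      cedar is a leaf — visit cedar.
    Visit iris.
    At iris: no right child.

ivy plum teak rye fern hop daisy ash reed elm kale pear cedar iris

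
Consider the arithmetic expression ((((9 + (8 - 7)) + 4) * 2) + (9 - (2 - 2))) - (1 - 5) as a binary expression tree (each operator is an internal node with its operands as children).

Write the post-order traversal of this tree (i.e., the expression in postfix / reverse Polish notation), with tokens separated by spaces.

9 8 7 - + 4 + 2 * 9 2 2 - - + 1 5 - -

Post-order on an expression tree gives postfix notation: for each operator, emit left operand, right operand, then the operator.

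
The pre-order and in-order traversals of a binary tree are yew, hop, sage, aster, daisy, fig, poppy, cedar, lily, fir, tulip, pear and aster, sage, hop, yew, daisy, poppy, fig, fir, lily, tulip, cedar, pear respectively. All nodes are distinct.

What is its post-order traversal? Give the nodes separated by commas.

The first element of pre-order is the root; it splits in-order into left and right subtrees.
Root yew: left subtree has 3 nodes {aster, sage, hop}, right has 8 {daisy, poppy, fig, fir, lily, tulip, cedar, pear}.
  Root hop: left subtree has 2 nodes {aster, sage}, right has 0 { }.
    Root sage: left subtree has 1 node {aster}, right has 0 { }.
  Root daisy: left subtree has 0 nodes { }, right has 7 {poppy, fig, fir, lily, tulip, cedar, pear}.
    Root fig: left subtree has 1 node {poppy}, right has 5 {fir, lily, tulip, cedar, pear}.
      Root cedar: left subtree has 3 nodes {fir, lily, tulip}, right has 1 {pear}.
        Root lily: left subtree has 1 node {fir}, right has 1 {tulip}.

aster, sage, hop, poppy, fir, tulip, lily, pear, cedar, fig, daisy, yew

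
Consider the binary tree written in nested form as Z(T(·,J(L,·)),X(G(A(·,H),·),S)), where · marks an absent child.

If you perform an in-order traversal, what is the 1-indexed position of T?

1

In-order visits the left subtree, then the node, then the right subtree.
At Z: go left to T.
  At T: no left child.
  Visit T.
  At T: go right to J.
    At J: go left to L.
      L is a leaf — visit L.
    Visit J.
    At J: no right child.
Visit Z.
At Z: go right to X.
  At X: go left to G.
    At G: go left to A.
      At A: no left child.
      Visit A.
      At A: go right to H.
        H is a leaf — visit H.
    Visit G.
    At G: no right child.
  Visit X.
  At X: go right to S.
    S is a leaf — visit S.
Full in-order sequence: T, L, J, Z, A, H, G, X, S.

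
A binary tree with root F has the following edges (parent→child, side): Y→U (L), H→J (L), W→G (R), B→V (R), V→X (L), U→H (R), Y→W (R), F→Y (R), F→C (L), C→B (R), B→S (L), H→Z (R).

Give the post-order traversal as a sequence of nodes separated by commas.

Post-order visits the left subtree, then the right subtree, then the node.
At F: go left to C.
  At C: no left child.
  At C: go right to B.
    At B: go left to S.
      S is a leaf — visit S.
    At B: go right to V.
      At V: go left to X.
        X is a leaf — visit X.
      At V: no right child.
      Visit V.
    Visit B.
  Visit C.
At F: go right to Y.
  At Y: go left to U.
    At U: no left child.
    At U: go right to H.
      At H: go left to J.
        J is a leaf — visit J.
      At H: go right to Z.
        Z is a leaf — visit Z.
      Visit H.
    Visit U.
  At Y: go right to W.
    At W: no left child.
    At W: go right to G.
      G is a leaf — visit G.
    Visit W.
  Visit Y.
Visit F.

S, X, V, B, C, J, Z, H, U, G, W, Y, F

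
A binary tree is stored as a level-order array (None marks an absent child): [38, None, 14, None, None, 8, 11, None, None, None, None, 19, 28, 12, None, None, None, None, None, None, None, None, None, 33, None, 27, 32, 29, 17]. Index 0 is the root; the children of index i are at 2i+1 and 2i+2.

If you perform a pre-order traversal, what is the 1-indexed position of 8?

Pre-order visits the node, then its left subtree, then its right subtree.
Visit 38.
At 38: no left child.
At 38: go right to 14.
  Visit 14.
  At 14: go left to 8.
    Visit 8.
    At 8: go left to 19.
      Visit 19.
      At 19: go left to 33.
        33 is a leaf — visit 33.
      At 19: no right child.
    At 8: go right to 28.
      Visit 28.
      At 28: go left to 27.
        27 is a leaf — visit 27.
      At 28: go right to 32.
        32 is a leaf — visit 32.
  At 14: go right to 11.
    Visit 11.
    At 11: go left to 12.
      Visit 12.
      At 12: go left to 29.
        29 is a leaf — visit 29.
      At 12: go right to 17.
        17 is a leaf — visit 17.
    At 11: no right child.
Full pre-order sequence: 38, 14, 8, 19, 33, 28, 27, 32, 11, 12, 29, 17.

3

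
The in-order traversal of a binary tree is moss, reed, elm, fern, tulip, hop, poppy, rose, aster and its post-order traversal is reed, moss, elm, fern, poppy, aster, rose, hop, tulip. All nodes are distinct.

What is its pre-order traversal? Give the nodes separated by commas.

The last element of post-order is the root; it splits in-order into left and right subtrees.
Root tulip: left subtree has 4 nodes {moss, reed, elm, fern}, right has 4 {hop, poppy, rose, aster}.
  Root fern: left subtree has 3 nodes {moss, reed, elm}, right has 0 { }.
    Root elm: left subtree has 2 nodes {moss, reed}, right has 0 { }.
      Root moss: left subtree has 0 nodes { }, right has 1 {reed}.
  Root hop: left subtree has 0 nodes { }, right has 3 {poppy, rose, aster}.
    Root rose: left subtree has 1 node {poppy}, right has 1 {aster}.

tulip, fern, elm, moss, reed, hop, rose, poppy, aster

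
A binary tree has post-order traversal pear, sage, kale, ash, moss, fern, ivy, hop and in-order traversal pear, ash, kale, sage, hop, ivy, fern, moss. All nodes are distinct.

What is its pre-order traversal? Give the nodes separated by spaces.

The last element of post-order is the root; it splits in-order into left and right subtrees.
Root hop: left subtree has 4 nodes {pear, ash, kale, sage}, right has 3 {ivy, fern, moss}.
  Root ash: left subtree has 1 node {pear}, right has 2 {kale, sage}.
    Root kale: left subtree has 0 nodes { }, right has 1 {sage}.
  Root ivy: left subtree has 0 nodes { }, right has 2 {fern, moss}.
    Root fern: left subtree has 0 nodes { }, right has 1 {moss}.

hop ash pear kale sage ivy fern moss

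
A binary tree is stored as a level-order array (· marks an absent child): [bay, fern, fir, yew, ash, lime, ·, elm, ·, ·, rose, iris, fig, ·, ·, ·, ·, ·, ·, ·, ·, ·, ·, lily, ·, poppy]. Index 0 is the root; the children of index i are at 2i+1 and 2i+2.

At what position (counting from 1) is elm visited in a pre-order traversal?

Pre-order visits the node, then its left subtree, then its right subtree.
Visit bay.
At bay: go left to fern.
  Visit fern.
  At fern: go left to yew.
    Visit yew.
    At yew: go left to elm.
      elm is a leaf — visit elm.
    At yew: no right child.
  At fern: go right to ash.
    Visit ash.
    At ash: no left child.
    At ash: go right to rose.
      rose is a leaf — visit rose.
At bay: go right to fir.
  Visit fir.
  At fir: go left to lime.
    Visit lime.
    At lime: go left to iris.
      Visit iris.
      At iris: go left to lily.
        lily is a leaf — visit lily.
      At iris: no right child.
    At lime: go right to fig.
      Visit fig.
      At fig: go left to poppy.
        poppy is a leaf — visit poppy.
      At fig: no right child.
  At fir: no right child.
Full pre-order sequence: bay, fern, yew, elm, ash, rose, fir, lime, iris, lily, fig, poppy.

4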